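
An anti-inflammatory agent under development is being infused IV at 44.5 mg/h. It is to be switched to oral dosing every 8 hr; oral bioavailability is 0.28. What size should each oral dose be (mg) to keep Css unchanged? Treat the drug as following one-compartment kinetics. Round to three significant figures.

To maintain the same Css, the systemic dosing rate must be unchanged: F·D/τ = infusion rate.
D = rate × τ / F = 44.5 × 8 / 0.28 = 1271 mg

1270 mg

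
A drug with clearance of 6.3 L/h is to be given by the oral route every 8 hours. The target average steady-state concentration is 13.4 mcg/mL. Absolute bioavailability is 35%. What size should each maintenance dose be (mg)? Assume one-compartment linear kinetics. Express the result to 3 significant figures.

1930 mg

At steady state, dose per interval replaces the amount cleared in that interval: F·D/τ = CL·Css.
D = CL × Css × τ / F = 6.300 × 13.4 × 8 / 0.35 = 1930 mg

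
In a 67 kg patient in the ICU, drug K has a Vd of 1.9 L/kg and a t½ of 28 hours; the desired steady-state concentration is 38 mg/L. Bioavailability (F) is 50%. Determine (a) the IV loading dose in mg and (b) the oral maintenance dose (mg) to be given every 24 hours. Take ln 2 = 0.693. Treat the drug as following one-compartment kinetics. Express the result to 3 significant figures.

Vd = 1.9 L/kg × 67 kg = 127.3 L
LD = Vd × C = 127.3 × 38 = 4837 mg
CL = 0.693 × Vd / t½ = 0.693 × 127.3 / 28 = 3.151 L/h
D = CL × Css × τ / F = 3.151 × 38 × 24 / 0.5 = 5747 mg

(a) 4840 mg; (b) 5750 mg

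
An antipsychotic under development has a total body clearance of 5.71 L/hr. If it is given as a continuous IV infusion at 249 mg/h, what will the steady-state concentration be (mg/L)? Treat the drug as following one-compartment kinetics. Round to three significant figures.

43.6 mg/L

Css = rate / CL = 249 / 5.710 = 43.61 mg/L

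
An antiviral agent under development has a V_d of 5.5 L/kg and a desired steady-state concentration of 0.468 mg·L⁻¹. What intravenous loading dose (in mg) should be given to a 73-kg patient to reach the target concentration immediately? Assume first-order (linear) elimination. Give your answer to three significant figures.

188 mg

Vd(total) = 73 kg × 5.5 L/kg = 401.5 L
LD = Vd × C = 401.5 × 0.4680 = 187.9 mg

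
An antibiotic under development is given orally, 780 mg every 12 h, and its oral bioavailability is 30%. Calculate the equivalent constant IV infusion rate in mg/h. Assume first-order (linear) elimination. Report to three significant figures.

19.5 mg/h

Equivalent systemic input: infusion rate = F·D/τ.
Rate = 0.3 × 780 / 12 = 19.50 mg/h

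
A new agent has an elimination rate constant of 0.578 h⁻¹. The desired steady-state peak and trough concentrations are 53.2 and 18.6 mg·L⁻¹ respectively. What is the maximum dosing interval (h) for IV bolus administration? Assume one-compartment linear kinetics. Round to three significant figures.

Between IV bolus doses, concentration decays as C = C₀·e^(−kτ), so C_peak/C_trough = e^(kτ).
τ_max = ln(C_peak/C_trough) / k = ln(53.2/18.6) / 0.5780 = 1.051 / 0.5780 = 1.818 h

1.82 h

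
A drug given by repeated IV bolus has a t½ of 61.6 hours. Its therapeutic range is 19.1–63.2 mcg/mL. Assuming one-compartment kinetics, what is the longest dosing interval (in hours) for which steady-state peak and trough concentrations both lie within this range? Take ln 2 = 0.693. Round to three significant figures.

106 h

k = 0.693 / t½ = 0.693 / 61.6 = 0.01125 h⁻¹
Between IV bolus doses, concentration decays as C = C₀·e^(−kτ), so C_peak/C_trough = e^(kτ).
τ_max = ln(C_peak/C_trough) / k = ln(63.2/19.1) / 0.01125 = 1.197 / 0.01125 = 106.4 h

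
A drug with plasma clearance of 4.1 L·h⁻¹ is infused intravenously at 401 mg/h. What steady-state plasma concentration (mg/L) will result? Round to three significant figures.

Css = rate / CL = 401 / 4.100 = 97.80 mg/L

97.8 mg/L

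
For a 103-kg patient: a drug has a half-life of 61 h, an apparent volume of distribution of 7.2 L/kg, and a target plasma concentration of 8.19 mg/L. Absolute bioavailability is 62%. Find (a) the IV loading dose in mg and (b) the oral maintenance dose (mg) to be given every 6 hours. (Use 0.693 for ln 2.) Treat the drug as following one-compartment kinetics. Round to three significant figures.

(a) 6070 mg; (b) 668 mg

Total Vd = 7.2 × 103 = 741.6 L
LD = Vd × C = 741.6 × 8.19 = 6074 mg
CL = 0.693 × Vd / t½ = 0.693 × 741.6 / 61 = 8.425 L/h
D = CL × Css × τ / F = 8.425 × 8.19 × 6 / 0.62 = 667.7 mg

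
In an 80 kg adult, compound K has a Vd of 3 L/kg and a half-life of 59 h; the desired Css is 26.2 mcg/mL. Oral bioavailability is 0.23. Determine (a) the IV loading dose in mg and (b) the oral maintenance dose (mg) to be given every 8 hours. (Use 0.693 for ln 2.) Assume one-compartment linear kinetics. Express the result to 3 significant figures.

Total Vd = 3 × 80 = 240.0 L
LD = Vd × C = 240.0 × 26.2 = 6288 mg
CL = 0.693 × Vd / t½ = 0.693 × 240.0 / 59 = 2.819 L/h
D = CL × Css × τ / F = 2.819 × 26.2 × 8 / 0.23 = 2569 mg

(a) 6290 mg; (b) 2570 mg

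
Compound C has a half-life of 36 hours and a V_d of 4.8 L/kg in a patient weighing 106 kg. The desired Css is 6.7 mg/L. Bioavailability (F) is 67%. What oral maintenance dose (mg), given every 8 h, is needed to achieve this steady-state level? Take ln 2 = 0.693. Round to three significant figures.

784 mg

Vd = 4.8 L/kg × 106 kg = 508.8 L
k = 0.693/36 = 0.01925 h⁻¹, so CL = k·Vd = 0.01925 × 508.8 = 9.794 L/h
D = CL × Css × τ / F = 9.794 × 6.7 × 8 / 0.67 = 783.5 mg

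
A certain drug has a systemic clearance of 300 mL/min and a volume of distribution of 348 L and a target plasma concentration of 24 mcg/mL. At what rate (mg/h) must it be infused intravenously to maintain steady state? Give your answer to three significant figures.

CL = 300 mL/min = 300 × 0.06 = 18.00 L/h
R₀ = 18.00 × 24 = 432.0 mg/h

432 mg/h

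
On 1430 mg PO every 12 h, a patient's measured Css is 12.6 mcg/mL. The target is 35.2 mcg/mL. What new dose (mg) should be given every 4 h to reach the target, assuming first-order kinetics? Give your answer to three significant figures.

1330 mg

For first-order elimination, Css ∝ F·D/(CL·τ); F and CL are unchanged, so Css ∝ D/τ.
D₂ = D₁ × (Css,target / Css,current) × (τ₂/τ₁) = 1430 × (35.2/12.6) × (4/12) = 1332 mg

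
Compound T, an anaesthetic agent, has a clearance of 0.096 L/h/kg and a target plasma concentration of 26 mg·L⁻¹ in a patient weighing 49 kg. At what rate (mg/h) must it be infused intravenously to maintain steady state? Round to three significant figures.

122 mg/h

CL = 0.096 L/h/kg × 49 kg = 4.704 L/h
At steady state, infusion rate equals elimination rate: rate in = CL × Css.
R₀ = 4.704 × 26 = 122.3 mg/h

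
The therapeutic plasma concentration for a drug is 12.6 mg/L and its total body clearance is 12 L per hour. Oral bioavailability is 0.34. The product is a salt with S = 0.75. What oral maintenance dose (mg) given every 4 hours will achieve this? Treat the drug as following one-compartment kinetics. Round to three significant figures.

2370 mg

At steady state, dose per interval replaces the amount cleared in that interval: F·S·D/τ = CL·Css.
D = CL × Css × τ / F / S = 12.00 × 12.6 × 4 / 0.34 / 0.75 = 2372 mg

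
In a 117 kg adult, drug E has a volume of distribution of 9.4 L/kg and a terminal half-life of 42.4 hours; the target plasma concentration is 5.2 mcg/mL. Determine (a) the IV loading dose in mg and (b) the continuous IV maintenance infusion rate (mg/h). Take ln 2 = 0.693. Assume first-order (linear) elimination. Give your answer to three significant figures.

(a) 5720 mg; (b) 93.5 mg/h

Total Vd = 9.4 × 117 = 1100 L
LD = Vd × C = 1100 × 5.2 = 5720 mg
CL = 0.693 × Vd / t½ = 0.693 × 1100 / 42.4 = 17.98 L/h
Infusion rate = CL × Css = 17.98 × 5.2 = 93.50 mg/h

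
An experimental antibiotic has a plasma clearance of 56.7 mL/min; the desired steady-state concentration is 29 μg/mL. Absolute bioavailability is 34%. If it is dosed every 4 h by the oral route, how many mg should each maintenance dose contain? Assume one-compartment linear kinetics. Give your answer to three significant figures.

1160 mg

CL = 56.7 mL/min × 60/1000 = 3.402 L/h
D = CL × Css × τ / F = 3.402 × 29 × 4 / 0.34 = 1161 mg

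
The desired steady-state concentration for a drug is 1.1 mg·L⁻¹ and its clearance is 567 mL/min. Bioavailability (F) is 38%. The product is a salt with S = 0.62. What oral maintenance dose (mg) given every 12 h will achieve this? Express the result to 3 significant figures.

1910 mg

Convert clearance: 567 mL/min × 60 min/h ÷ 1000 mL/L = 34.02 L/h
At steady state, dose per interval replaces the amount cleared in that interval: F·S·D/τ = CL·Css.
D = CL × Css × τ / F / S = 34.02 × 1.1 × 12 / 0.38 / 0.62 = 1906 mg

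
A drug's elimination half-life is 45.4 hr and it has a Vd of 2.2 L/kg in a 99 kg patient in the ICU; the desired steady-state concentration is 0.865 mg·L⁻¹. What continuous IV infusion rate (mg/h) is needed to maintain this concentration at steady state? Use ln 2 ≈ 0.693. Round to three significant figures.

2.88 mg/h

Total Vd = 2.2 × 99 = 217.8 L
k = 0.693/45.4 = 0.01526 h⁻¹, so CL = k·Vd = 0.01526 × 217.8 = 3.324 L/h
Infusion rate = CL × Css = 3.324 × 0.865 = 2.875 mg/h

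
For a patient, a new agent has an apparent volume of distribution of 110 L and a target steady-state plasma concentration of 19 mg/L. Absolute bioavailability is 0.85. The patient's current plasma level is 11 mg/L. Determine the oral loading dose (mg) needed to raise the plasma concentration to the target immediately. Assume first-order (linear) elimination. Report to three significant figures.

Concentration deficit ΔC = 19 − 11 = 8.000 mg/L
LD = Vd × ΔC / F = 110.0 × 8.000 / 0.85 = 1035 mg

1040 mg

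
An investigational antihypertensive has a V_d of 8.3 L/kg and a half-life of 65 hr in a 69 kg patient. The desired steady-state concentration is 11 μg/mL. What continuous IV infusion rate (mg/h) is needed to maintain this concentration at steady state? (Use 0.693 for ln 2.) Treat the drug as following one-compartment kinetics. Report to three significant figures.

Total Vd = 8.3 × 69 = 572.7 L
CL = 0.693 × Vd / t½ = 0.693 × 572.7 / 65 = 6.106 L/h
Infusion rate = CL × Css = 6.106 × 11 = 67.17 mg/h

67.2 mg/h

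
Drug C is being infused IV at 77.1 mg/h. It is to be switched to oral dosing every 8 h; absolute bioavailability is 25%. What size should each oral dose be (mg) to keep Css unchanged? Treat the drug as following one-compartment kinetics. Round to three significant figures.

To maintain the same Css, the systemic dosing rate must be unchanged: F·D/τ = infusion rate.
D = rate × τ / F = 77.1 × 8 / 0.25 = 2467 mg

2470 mg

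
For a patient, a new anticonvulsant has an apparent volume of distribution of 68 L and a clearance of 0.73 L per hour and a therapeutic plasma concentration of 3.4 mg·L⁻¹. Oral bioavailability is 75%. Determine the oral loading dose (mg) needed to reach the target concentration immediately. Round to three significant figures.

308 mg

The loading dose fills Vd to the target concentration.
LD = Vd × C / F = 68.00 × 3.400 / 0.75 = 308.3 mg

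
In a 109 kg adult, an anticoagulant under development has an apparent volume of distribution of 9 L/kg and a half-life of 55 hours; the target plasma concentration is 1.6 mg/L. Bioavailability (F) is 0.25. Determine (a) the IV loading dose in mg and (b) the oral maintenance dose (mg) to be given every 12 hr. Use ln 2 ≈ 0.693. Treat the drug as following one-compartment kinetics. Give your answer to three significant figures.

Vd(total) = 109 kg × 9 L/kg = 981.0 L
LD = Vd × C = 981.0 × 1.6 = 1570 mg
CL = 0.693 × Vd / t½ = 0.693 × 981.0 / 55 = 12.36 L/h
D = CL × Css × τ / F = 12.36 × 1.6 × 12 / 0.25 = 949.2 mg

(a) 1570 mg; (b) 949 mg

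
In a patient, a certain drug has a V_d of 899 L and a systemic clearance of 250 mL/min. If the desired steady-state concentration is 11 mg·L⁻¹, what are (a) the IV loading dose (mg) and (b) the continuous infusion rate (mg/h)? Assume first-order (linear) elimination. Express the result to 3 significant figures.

(a) 9890 mg; (b) 165 mg/h

Loading: fill Vd to C_target → 899.0 L × 11 mg/L = 9889 mg
CL = 250 mL/min = 250 × 0.06 = 15.00 L/h
Infusion rate = 15.00 L/h × 11 mg/L = 165.0 mg/h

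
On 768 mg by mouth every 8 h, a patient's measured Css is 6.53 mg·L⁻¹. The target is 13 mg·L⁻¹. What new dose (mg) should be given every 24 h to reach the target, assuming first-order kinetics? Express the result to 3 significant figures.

For first-order elimination, Css ∝ F·D/(CL·τ); F and CL are unchanged, so Css ∝ D/τ.
D₂ = D₁ × (Css,target / Css,current) × (τ₂/τ₁) = 768 × (13/6.53) × (24/8) = 4587 mg

4590 mg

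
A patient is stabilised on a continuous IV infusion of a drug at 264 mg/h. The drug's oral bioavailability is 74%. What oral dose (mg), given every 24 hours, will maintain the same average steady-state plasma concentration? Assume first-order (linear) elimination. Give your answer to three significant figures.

To maintain the same Css, the systemic dosing rate must be unchanged: F·D/τ = infusion rate.
D = rate × τ / F = 264 × 24 / 0.74 = 8562 mg

8560 mg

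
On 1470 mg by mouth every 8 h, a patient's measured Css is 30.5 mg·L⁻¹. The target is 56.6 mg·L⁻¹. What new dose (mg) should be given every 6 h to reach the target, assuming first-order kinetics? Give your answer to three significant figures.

2050 mg

For first-order elimination, Css ∝ F·D/(CL·τ); F and CL are unchanged, so Css ∝ D/τ.
D₂ = D₁ × (Css,target / Css,current) × (τ₂/τ₁) = 1470 × (56.6/30.5) × (6/8) = 2046 mg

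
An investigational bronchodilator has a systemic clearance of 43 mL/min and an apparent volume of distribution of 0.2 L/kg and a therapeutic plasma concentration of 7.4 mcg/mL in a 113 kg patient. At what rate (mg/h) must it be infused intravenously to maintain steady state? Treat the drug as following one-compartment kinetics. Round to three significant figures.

CL = 43 mL/min = 43 × 0.06 = 2.580 L/h
Infusion rate = CL · Css = 2.580 L/h × 7.4 mg/L = 19.09 mg/h

19.1 mg/h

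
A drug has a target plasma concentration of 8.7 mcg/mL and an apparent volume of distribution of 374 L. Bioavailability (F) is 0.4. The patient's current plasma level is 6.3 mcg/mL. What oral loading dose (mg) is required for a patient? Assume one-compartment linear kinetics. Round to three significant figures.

Concentration deficit ΔC = 8.7 − 6.3 = 2.400 mg/L
LD = Vd × ΔC / F = 374.0 × 2.400 / 0.4 = 2244 mg

2240 mg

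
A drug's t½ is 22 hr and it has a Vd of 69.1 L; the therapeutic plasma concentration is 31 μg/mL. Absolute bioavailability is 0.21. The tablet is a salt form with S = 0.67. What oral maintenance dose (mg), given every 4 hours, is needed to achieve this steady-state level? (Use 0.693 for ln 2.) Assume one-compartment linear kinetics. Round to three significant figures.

k = 0.693/22 = 0.03150 h⁻¹, so CL = k·Vd = 0.03150 × 69.10 = 2.177 L/h
D = CL × Css × τ / F / S = 2.177 × 31 × 4 / 0.21 / 0.67 = 1919 mg

1920 mg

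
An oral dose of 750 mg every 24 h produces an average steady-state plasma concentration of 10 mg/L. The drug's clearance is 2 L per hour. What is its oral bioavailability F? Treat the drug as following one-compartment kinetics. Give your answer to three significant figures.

0.640

F·D/τ = CL·Css at steady state → F = CL·Css·τ / D.
F = 2 × 10 × 24 / 750 = 0.640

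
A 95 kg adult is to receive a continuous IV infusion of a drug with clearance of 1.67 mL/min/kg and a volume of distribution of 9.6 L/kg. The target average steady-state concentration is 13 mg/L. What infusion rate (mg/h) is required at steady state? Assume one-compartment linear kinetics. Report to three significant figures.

CL = 1.67 mL/min/kg × 95 kg = 158.7 mL/min = 158.7 × 60/1000 = 9.522 L/h
Rate = CL × Css = 9.522 × 13 = 123.8 mg/h

124 mg/h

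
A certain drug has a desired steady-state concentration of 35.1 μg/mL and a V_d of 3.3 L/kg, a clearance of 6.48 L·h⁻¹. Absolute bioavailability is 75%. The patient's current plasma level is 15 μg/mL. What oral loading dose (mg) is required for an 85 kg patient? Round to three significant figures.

Total Vd = 3.3 × 85 = 280.5 L
The loading dose fills Vd to the target concentration; clearance is irrelevant here.
Concentration deficit ΔC = 35.1 − 15 = 20.10 mg/L
LD = Vd × ΔC / F = 280.5 × 20.10 / 0.75 = 7517 mg

7520 mg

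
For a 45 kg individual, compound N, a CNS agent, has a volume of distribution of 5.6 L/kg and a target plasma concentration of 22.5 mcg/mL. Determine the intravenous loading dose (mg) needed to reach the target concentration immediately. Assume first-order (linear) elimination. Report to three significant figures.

5670 mg

Total Vd = 5.6 × 45 = 252.0 L
The loading dose fills Vd to the target concentration.
LD = Vd × C = 252.0 × 22.50 = 5670 mg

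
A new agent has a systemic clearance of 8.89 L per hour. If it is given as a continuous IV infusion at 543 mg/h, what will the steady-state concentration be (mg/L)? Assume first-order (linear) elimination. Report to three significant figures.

61.1 mg/L

Css = rate / CL = 543 / 8.890 = 61.08 mg/L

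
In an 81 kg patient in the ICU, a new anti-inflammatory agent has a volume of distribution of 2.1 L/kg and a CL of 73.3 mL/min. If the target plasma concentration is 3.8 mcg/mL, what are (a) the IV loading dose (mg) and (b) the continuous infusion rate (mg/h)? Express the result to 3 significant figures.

Vd(total) = 81 kg × 2.1 L/kg = 170.1 L
LD = Vd · C_target = 170.1 × 3.8 = 646.4 mg
Convert clearance: 73.3 mL/min × 60 min/h ÷ 1000 mL/L = 4.398 L/h
Maintenance infusion rate = CL × Css = 4.398 × 3.8 = 16.71 mg/h

(a) 646 mg; (b) 16.7 mg/h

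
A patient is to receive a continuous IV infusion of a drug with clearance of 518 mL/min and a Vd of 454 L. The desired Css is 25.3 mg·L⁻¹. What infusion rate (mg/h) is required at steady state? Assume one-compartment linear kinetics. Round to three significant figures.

Convert clearance: 518 mL/min × 60 min/h ÷ 1000 mL/L = 31.08 L/h
R₀ = 31.08 × 25.3 = 786.3 mg/h

786 mg/h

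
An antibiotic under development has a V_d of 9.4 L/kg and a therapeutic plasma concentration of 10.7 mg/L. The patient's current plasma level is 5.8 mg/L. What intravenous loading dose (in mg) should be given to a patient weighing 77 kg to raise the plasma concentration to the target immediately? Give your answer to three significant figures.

Total Vd = 9.4 × 77 = 723.8 L
The loading dose fills Vd to the target concentration.
Concentration deficit ΔC = 10.7 − 5.8 = 4.900 mg/L
LD = Vd × ΔC = 723.8 × 4.900 = 3547 mg

3550 mg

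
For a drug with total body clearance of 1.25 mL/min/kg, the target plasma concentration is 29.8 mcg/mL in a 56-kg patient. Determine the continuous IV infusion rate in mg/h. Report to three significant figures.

125 mg/h

CL = 1.25 mL/min/kg × 56 kg = 70.00 mL/min = 70.00 × 60/1000 = 4.200 L/h
R₀ = 4.200 × 29.8 = 125.2 mg/h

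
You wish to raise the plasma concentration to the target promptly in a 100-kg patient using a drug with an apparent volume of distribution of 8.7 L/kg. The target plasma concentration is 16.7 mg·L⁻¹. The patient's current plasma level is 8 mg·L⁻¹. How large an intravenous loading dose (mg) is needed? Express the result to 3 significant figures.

Total Vd = 8.7 × 100 = 870.0 L
The loading dose fills Vd to the target concentration.
Concentration deficit ΔC = 16.7 − 8 = 8.700 mg/L
LD = Vd × ΔC = 870.0 × 8.700 = 7569 mg

7570 mg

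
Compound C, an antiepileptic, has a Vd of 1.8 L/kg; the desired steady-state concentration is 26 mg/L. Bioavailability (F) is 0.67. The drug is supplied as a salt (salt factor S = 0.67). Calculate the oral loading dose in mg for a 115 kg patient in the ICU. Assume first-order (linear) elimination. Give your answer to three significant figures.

12000 mg

Vd(total) = 115 kg × 1.8 L/kg = 207.0 L
LD = Vd × C / F / S = 207.0 × 26.00 / 0.67 / 0.67 = 11990 mg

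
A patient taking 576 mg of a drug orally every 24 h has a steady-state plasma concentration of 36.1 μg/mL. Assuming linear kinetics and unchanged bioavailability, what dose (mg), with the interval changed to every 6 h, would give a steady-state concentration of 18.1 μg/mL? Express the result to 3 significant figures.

With linear kinetics, Css is proportional to dose rate (D/τ) at fixed clearance.
D₂ = D₁ × (Css,target / Css,current) × (τ₂/τ₁) = 576 × (18.1/36.1) × (6/24) = 72.20 mg

72.2 mg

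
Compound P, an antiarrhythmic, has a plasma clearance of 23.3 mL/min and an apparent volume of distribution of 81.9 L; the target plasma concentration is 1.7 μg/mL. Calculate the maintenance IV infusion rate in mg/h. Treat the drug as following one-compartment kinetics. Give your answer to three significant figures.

2.38 mg/h

CL = 23.3 mL/min = 23.3 × 0.06 = 1.398 L/h
Vd does not affect the maintenance rate; only clearance governs steady-state input.
Infusion rate = CL · Css = 1.398 L/h × 1.7 mg/L = 2.377 mg/h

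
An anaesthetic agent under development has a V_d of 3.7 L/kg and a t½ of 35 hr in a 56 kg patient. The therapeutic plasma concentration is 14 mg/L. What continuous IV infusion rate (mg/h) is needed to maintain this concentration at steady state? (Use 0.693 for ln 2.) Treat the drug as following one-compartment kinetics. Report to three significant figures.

57.4 mg/h

Vd(total) = 56 kg × 3.7 L/kg = 207.2 L
k = 0.693/35 = 0.01980 h⁻¹, so CL = k·Vd = 0.01980 × 207.2 = 4.103 L/h
Infusion rate = CL × Css = 4.103 × 14 = 57.44 mg/h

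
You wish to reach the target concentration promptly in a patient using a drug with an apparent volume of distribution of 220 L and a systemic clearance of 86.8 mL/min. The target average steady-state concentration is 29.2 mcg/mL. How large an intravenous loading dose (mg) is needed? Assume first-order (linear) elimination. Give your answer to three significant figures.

6420 mg

LD = Vd × C = 220.0 × 29.20 = 6424 mg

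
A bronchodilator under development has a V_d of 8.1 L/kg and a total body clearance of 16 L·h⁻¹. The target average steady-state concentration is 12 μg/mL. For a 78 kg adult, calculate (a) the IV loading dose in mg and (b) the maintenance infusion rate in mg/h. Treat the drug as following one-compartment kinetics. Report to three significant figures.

(a) 7580 mg; (b) 192 mg/h

Vd = 8.1 L/kg × 78 kg = 631.8 L
Loading dose = Vd × C = 631.8 × 12 = 7582 mg
Maintenance: replace elimination → rate = CL × Css = 16.00 × 12 = 192.0 mg/h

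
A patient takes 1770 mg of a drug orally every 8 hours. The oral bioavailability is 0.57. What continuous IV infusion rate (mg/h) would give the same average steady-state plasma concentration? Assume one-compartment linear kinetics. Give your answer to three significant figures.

Equivalent systemic input: infusion rate = F·D/τ.
Rate = 0.57 × 1770 / 8 = 126.1 mg/h

126 mg/h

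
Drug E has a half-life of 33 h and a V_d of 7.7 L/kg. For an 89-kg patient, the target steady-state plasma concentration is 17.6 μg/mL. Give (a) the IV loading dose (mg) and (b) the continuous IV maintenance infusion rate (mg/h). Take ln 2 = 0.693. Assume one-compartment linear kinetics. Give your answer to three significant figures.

Total Vd = 7.7 × 89 = 685.3 L
LD = Vd × C = 685.3 × 17.6 = 12060 mg
CL = 0.693 × Vd / t½ = 0.693 × 685.3 / 33 = 14.39 L/h
Infusion rate = CL × Css = 14.39 × 17.6 = 253.3 mg/h

(a) 12100 mg; (b) 253 mg/h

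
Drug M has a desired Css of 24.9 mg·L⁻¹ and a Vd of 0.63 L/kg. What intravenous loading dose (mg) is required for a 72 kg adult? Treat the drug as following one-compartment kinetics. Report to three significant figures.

1130 mg

Total Vd = 0.63 × 72 = 45.36 L
LD = Vd × C = 45.36 × 24.90 = 1129 mg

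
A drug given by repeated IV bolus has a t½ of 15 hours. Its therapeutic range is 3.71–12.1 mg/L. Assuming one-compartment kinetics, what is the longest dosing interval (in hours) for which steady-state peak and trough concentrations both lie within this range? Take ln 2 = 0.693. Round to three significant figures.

25.6 h

k = 0.693 / t½ = 0.693 / 15 = 0.04620 h⁻¹
Between IV bolus doses, concentration decays as C = C₀·e^(−kτ), so C_peak/C_trough = e^(kτ).
τ_max = ln(C_peak/C_trough) / k = ln(12.1/3.71) / 0.04620 = 1.182 / 0.04620 = 25.58 h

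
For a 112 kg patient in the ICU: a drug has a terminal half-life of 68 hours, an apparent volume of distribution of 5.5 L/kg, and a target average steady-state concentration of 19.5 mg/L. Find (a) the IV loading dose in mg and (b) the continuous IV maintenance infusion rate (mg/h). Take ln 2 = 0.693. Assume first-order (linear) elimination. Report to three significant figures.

Vd = 5.5 L/kg × 112 kg = 616.0 L
LD = Vd × C = 616.0 × 19.5 = 12010 mg
CL = 0.693 × Vd / t½ = 0.693 × 616.0 / 68 = 6.278 L/h
Infusion rate = CL × Css = 6.278 × 19.5 = 122.4 mg/h

(a) 12000 mg; (b) 122 mg/h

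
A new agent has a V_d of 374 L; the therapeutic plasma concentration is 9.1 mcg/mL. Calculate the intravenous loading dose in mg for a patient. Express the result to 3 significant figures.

LD = Vd × C = 374.0 × 9.100 = 3403 mg

3400 mg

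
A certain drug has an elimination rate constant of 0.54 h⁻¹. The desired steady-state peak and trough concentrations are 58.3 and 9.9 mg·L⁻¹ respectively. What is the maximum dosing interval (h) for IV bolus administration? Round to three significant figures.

Between IV bolus doses, concentration decays as C = C₀·e^(−kτ), so C_peak/C_trough = e^(kτ).
τ_max = ln(C_peak/C_trough) / k = ln(58.3/9.9) / 0.5400 = 1.773 / 0.5400 = 3.283 h

3.28 h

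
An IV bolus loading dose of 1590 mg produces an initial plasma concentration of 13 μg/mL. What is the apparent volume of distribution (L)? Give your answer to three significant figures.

122 L

Immediately after an IV bolus, C₀ = Dose / Vd, so Vd = Dose / C₀.
Vd = 1590 / 13 = 122.3 L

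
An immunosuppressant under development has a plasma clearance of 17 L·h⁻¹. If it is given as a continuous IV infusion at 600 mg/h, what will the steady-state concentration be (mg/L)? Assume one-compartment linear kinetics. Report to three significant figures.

35.3 mg/L

Css = rate / CL = 600 / 17.00 = 35.29 mg/L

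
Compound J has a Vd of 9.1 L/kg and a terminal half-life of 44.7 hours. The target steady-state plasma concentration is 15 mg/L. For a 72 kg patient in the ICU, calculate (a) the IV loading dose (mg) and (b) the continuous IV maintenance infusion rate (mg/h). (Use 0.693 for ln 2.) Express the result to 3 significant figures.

Total Vd = 9.1 × 72 = 655.2 L
LD = Vd × C = 655.2 × 15 = 9828 mg
CL = 0.693 × Vd / t½ = 0.693 × 655.2 / 44.7 = 10.16 L/h
Infusion rate = CL × Css = 10.16 × 15 = 152.4 mg/h

(a) 9830 mg; (b) 152 mg/h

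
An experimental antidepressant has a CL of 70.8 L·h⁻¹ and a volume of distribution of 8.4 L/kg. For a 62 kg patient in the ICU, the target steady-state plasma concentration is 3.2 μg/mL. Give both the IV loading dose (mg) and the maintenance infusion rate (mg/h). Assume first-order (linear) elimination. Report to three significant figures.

Vd(total) = 62 kg × 8.4 L/kg = 520.8 L
Loading dose = Vd × C = 520.8 × 3.2 = 1667 mg
Maintenance infusion rate = CL × Css = 70.80 × 3.2 = 226.6 mg/h

(a) 1670 mg; (b) 227 mg/h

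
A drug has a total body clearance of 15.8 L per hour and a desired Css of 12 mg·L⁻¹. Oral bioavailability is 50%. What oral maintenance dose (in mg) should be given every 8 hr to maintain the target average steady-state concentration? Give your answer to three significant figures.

3030 mg

D = CL × Css × τ / F = 15.80 × 12 × 8 / 0.5 = 3034 mg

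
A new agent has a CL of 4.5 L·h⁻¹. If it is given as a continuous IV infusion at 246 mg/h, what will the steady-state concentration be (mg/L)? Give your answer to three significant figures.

Css = rate / CL = 246 / 4.500 = 54.67 mg/L

54.7 mg/L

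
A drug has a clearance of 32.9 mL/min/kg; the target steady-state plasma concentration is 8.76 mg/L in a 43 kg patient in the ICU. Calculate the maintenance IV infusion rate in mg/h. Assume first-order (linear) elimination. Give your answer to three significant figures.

CL = 32.9 mL/min/kg × 43 kg = 1415 mL/min = 1415 × 60/1000 = 84.90 L/h
Rate = CL × Css = 84.90 × 8.76 = 743.7 mg/h

744 mg/h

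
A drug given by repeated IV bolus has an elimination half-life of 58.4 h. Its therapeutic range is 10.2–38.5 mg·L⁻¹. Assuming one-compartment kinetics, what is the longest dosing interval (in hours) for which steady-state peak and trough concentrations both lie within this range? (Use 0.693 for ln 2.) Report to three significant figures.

112 h

k = 0.693 / t½ = 0.693 / 58.4 = 0.01187 h⁻¹
Between IV bolus doses, concentration decays as C = C₀·e^(−kτ), so C_peak/C_trough = e^(kτ).
τ_max = ln(C_peak/C_trough) / k = ln(38.5/10.2) / 0.01187 = 1.328 / 0.01187 = 111.9 h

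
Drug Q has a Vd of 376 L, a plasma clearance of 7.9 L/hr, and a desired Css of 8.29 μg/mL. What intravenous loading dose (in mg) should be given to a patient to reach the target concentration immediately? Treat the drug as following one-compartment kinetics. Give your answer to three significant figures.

3120 mg

LD = Vd × C = 376.0 × 8.290 = 3117 mg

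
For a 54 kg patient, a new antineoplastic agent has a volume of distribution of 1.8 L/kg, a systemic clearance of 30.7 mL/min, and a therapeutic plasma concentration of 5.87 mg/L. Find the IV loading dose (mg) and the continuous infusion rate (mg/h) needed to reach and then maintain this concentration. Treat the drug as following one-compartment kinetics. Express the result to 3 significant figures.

(a) 571 mg; (b) 10.8 mg/h

Total Vd = 1.8 × 54 = 97.20 L
Loading: fill Vd to C_target → 97.20 L × 5.87 mg/L = 570.6 mg
CL = 30.7 mL/min × 60/1000 = 1.842 L/h
Maintenance: replace elimination → rate = CL × Css = 1.842 × 5.87 = 10.81 mg/h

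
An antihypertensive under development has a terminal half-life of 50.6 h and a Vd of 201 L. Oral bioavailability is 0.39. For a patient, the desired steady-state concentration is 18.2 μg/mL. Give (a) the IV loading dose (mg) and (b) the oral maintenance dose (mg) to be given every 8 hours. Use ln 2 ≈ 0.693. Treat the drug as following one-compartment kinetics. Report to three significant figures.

LD = Vd × C = 201.0 × 18.2 = 3658 mg
CL = 0.693 × Vd / t½ = 0.693 × 201.0 / 50.6 = 2.753 L/h
D = CL × Css × τ / F = 2.753 × 18.2 × 8 / 0.39 = 1028 mg

(a) 3660 mg; (b) 1030 mg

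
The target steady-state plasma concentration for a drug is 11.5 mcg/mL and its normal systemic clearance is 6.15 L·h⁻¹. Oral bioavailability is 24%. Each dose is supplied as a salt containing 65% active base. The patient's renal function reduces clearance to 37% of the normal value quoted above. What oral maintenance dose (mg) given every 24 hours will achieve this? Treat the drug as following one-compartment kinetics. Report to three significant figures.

4030 mg

Patient clearance = 0.37 × 6.150 = 2.276 L/h
At steady state, dose per interval replaces the amount cleared in that interval: F·S·D/τ = CL·Css.
D = CL × Css × τ / F / S = 2.276 × 11.5 × 24 / 0.24 / 0.65 = 4027 mg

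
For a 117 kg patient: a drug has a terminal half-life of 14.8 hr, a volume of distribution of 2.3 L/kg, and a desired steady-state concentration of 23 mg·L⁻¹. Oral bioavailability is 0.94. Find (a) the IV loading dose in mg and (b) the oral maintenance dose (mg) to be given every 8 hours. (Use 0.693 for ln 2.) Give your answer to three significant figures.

(a) 6190 mg; (b) 2470 mg

Total Vd = 2.3 × 117 = 269.1 L
LD = Vd × C = 269.1 × 23 = 6189 mg
CL = 0.693 × Vd / t½ = 0.693 × 269.1 / 14.8 = 12.60 L/h
D = CL × Css × τ / F = 12.60 × 23 × 8 / 0.94 = 2466 mg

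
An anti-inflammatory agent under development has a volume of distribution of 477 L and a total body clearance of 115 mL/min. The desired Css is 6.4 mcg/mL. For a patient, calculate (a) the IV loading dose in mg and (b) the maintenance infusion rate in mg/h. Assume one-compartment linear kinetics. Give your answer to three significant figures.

Loading dose = Vd × C = 477.0 × 6.4 = 3053 mg
CL = 115 mL/min = 115 × 0.06 = 6.900 L/h
Maintenance infusion rate = CL × Css = 6.900 × 6.4 = 44.16 mg/h

(a) 3050 mg; (b) 44.2 mg/h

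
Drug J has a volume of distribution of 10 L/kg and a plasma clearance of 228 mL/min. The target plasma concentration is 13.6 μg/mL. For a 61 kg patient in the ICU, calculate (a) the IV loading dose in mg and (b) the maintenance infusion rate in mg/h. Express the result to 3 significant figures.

(a) 8300 mg; (b) 186 mg/h

Total Vd = 10 × 61 = 610.0 L
LD = Vd · C_target = 610.0 × 13.6 = 8296 mg
CL = 228 mL/min × 60/1000 = 13.68 L/h
Maintenance: replace elimination → rate = CL × Css = 13.68 × 13.6 = 186.0 mg/h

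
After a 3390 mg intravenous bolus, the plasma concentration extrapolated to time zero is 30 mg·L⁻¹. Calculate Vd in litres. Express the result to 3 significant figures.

113 L

Immediately after an IV bolus, C₀ = Dose / Vd, so Vd = Dose / C₀.
Vd = 3390 / 30 = 113.0 L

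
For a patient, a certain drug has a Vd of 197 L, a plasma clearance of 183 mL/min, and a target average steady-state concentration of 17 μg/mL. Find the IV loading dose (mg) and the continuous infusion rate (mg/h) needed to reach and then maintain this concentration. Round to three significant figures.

(a) 3350 mg; (b) 187 mg/h

Loading: fill Vd to C_target → 197.0 L × 17 mg/L = 3349 mg
CL = 183 mL/min × 60/1000 = 10.98 L/h
Maintenance infusion rate = CL × Css = 10.98 × 17 = 186.7 mg/h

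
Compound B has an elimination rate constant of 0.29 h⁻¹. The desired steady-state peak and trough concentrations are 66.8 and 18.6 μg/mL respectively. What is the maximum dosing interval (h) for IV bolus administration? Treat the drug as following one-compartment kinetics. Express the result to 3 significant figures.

Between IV bolus doses, concentration decays as C = C₀·e^(−kτ), so C_peak/C_trough = e^(kτ).
τ_max = ln(C_peak/C_trough) / k = ln(66.8/18.6) / 0.2900 = 1.279 / 0.2900 = 4.410 h

4.41 h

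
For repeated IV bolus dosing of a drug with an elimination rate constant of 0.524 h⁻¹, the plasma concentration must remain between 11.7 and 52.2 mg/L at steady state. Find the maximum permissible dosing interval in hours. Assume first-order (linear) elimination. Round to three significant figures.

2.85 h

Between IV bolus doses, concentration decays as C = C₀·e^(−kτ), so C_peak/C_trough = e^(kτ).
τ_max = ln(C_peak/C_trough) / k = ln(52.2/11.7) / 0.5240 = 1.495 / 0.5240 = 2.853 h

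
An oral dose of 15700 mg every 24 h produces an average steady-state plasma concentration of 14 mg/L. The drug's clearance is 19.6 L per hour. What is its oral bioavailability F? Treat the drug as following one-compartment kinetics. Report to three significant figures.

F·D/τ = CL·Css at steady state → F = CL·Css·τ / D.
F = 19.6 × 14 × 24 / 15700 = 0.419

0.419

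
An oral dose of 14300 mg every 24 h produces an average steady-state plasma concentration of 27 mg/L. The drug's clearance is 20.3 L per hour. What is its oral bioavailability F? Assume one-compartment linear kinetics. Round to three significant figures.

0.920

F·D/τ = CL·Css at steady state → F = CL·Css·τ / D.
F = 20.3 × 27 × 24 / 14300 = 0.920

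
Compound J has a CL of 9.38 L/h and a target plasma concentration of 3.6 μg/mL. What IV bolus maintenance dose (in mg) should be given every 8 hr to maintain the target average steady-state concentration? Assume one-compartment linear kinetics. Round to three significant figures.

270 mg

D = CL × Css × τ = 9.380 × 3.6 × 8 = 270.1 mg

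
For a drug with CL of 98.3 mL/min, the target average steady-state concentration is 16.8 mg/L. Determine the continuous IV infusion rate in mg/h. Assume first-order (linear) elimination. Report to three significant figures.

99.1 mg/h

Convert clearance: 98.3 mL/min × 60 min/h ÷ 1000 mL/L = 5.898 L/h
R₀ = 5.898 × 16.8 = 99.09 mg/h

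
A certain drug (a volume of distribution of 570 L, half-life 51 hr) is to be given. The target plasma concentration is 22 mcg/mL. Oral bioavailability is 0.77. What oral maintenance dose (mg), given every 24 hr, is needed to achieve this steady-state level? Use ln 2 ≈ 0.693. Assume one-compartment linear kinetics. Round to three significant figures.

5310 mg

k = 0.693/51 = 0.01359 h⁻¹, so CL = k·Vd = 0.01359 × 570.0 = 7.746 L/h
D = CL × Css × τ / F = 7.746 × 22 × 24 / 0.77 = 5312 mg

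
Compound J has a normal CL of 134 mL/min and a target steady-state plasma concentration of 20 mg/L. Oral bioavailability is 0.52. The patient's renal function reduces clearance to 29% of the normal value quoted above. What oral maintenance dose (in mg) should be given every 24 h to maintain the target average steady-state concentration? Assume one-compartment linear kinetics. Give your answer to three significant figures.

2150 mg

CL = 134 mL/min = 134 × 0.06 = 8.040 L/h
Patient clearance = 0.29 × 8.040 = 2.332 L/h
D = CL × Css × τ / F = 2.332 × 20 × 24 / 0.52 = 2153 mg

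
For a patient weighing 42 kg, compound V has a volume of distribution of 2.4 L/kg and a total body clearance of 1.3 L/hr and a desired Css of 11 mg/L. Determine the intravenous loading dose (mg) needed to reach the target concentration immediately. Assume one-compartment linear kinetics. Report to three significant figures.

1110 mg

Vd = 2.4 L/kg × 42 kg = 100.8 L
Loading dose depends on Vd (not clearance): it fills the distribution volume.
LD = Vd × C = 100.8 × 11.00 = 1109 mg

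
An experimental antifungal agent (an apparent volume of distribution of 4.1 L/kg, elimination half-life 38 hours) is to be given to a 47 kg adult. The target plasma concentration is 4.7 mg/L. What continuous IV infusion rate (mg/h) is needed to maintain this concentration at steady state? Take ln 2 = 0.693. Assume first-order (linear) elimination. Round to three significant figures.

16.5 mg/h

Vd(total) = 47 kg × 4.1 L/kg = 192.7 L
CL = ln 2 · Vd / t½ = 0.693 × 192.7 / 38 = 3.514 L/h
Infusion rate = CL × Css = 3.514 × 4.7 = 16.52 mg/h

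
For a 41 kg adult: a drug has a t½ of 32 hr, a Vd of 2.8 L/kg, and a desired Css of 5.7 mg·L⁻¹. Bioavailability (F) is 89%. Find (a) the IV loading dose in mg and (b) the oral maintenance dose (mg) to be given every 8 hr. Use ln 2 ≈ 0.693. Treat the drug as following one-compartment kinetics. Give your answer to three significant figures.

Vd = 2.8 L/kg × 41 kg = 114.8 L
LD = Vd × C = 114.8 × 5.7 = 654.4 mg
CL = 0.693 × Vd / t½ = 0.693 × 114.8 / 32 = 2.486 L/h
D = CL × Css × τ / F = 2.486 × 5.7 × 8 / 0.89 = 127.4 mg

(a) 654 mg; (b) 127 mg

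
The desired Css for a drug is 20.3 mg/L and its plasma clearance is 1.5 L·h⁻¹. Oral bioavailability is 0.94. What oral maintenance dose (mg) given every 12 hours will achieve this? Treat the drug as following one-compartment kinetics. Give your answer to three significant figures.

389 mg

D = CL × Css × τ / F = 1.500 × 20.3 × 12 / 0.94 = 388.7 mg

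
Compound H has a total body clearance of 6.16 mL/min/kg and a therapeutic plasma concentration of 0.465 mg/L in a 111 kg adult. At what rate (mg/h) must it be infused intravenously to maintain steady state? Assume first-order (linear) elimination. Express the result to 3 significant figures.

CL = 6.16 mL/min/kg × 111 kg = 683.8 mL/min = 683.8 × 60/1000 = 41.03 L/h
At steady state, infusion rate equals elimination rate: rate in = CL × Css.
Infusion rate = CL · Css = 41.03 L/h × 0.465 mg/L = 19.08 mg/h

19.1 mg/h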